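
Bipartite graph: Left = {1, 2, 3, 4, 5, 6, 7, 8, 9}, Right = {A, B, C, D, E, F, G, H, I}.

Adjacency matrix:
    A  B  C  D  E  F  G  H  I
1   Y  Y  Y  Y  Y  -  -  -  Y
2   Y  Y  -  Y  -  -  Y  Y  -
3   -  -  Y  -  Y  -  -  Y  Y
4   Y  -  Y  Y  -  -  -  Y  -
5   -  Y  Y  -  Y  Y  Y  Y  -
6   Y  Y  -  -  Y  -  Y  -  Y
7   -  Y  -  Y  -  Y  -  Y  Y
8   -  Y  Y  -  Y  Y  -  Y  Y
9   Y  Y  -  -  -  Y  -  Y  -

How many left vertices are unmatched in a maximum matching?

0

A valid assignment of size 9: 1→E, 2→G, 3→I, 4→D, 5→C, 6→A, 7→H, 8→F, 9→B.
This saturates every left vertex, so 9 is the maximum.
That matches 9 of the 9, leaving 0 unmatched; no matching can do better.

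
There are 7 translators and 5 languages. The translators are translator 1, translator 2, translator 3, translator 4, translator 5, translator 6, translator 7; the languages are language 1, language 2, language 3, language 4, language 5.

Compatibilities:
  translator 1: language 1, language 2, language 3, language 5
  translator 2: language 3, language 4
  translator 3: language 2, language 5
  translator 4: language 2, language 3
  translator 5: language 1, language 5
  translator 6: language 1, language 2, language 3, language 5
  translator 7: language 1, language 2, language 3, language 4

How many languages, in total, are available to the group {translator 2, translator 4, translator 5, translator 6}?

The union of neighbours of {translator 2, translator 4, translator 5, translator 6} is {language 1, language 2, language 3, language 4, language 5}, which has 5 elements.
Since |N(S)| = 5 ≥ |S| = 4, Hall's condition holds for this subset.

5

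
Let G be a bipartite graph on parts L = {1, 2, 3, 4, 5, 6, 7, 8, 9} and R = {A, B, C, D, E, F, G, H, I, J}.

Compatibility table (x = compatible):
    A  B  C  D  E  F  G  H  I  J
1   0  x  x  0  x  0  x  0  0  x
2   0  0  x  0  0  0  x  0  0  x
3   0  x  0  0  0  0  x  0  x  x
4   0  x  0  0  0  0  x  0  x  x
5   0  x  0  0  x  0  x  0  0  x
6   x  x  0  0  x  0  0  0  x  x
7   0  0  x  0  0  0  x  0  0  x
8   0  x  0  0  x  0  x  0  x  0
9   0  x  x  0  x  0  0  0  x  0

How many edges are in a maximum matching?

A valid assignment of size 7: 1-G, 2-C, 3-I, 4-B, 5-E, 6-A, 7-J.
The set {1, 2, 3, 4, 5, 7, 8, 9} has only 6 neighbours ({B, C, E, G, I, J}), so by Hall's theorem at most 7 of the 9 left vertices can be matched.

7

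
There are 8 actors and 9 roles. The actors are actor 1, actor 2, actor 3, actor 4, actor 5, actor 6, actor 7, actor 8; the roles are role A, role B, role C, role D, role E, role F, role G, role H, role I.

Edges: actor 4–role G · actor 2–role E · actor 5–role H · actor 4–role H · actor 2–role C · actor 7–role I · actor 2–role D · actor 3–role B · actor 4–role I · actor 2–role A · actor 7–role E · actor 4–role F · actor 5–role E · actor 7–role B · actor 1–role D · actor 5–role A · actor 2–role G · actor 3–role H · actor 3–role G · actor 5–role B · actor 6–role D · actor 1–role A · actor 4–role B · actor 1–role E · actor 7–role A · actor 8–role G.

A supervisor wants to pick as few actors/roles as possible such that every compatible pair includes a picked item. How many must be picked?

8

A maximum matching has 8 edges (e.g. actor 1–role A, actor 2–role C, actor 3–role H, actor 4–role F, actor 5–role B, actor 6–role D, actor 7–role E, actor 8–role G).
By König's theorem the minimum vertex cover has the same size. One such cover is {actor 1, actor 2, actor 3, actor 4, actor 5, actor 6, actor 7, actor 8}.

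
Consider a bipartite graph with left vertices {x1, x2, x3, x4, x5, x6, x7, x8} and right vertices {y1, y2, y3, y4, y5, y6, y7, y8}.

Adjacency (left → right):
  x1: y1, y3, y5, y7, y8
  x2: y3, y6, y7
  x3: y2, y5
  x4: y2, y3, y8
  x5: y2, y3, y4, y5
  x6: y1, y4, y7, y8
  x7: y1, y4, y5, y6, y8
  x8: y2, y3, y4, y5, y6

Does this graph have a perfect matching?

Yes

One maximum matching: x1→y5, x2→y3, x3→y2, x4→y8, x5→y4, x6→y7, x7→y1, x8→y6.
Every left vertex is matched, so this is a perfect matching.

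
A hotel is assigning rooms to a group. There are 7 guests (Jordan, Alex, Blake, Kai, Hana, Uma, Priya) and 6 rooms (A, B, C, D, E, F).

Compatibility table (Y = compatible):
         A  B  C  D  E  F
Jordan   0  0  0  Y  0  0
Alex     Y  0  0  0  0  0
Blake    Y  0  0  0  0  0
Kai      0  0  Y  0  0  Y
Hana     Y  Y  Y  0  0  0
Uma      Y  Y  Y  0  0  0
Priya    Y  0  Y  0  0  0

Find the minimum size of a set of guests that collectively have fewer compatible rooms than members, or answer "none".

Take S = {Alex, Blake}. Its neighbourhood is {A}, so |N(S)| = 1 < |S| = 2.
No single vertex violates Hall's condition since each has at least one neighbour, so 2 is the minimum.

2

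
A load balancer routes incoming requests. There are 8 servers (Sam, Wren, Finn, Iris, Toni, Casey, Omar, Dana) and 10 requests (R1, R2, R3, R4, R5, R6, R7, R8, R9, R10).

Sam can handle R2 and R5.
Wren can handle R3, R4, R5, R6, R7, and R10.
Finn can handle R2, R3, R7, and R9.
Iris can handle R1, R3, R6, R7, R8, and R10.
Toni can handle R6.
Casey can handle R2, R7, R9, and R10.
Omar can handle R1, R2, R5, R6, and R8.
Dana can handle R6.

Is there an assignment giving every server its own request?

No

The set {Toni, Dana} has only 1 neighbour ({R6}), so by Hall's theorem at most 7 of the 8 servers can be matched.
Hence no matching covers every server.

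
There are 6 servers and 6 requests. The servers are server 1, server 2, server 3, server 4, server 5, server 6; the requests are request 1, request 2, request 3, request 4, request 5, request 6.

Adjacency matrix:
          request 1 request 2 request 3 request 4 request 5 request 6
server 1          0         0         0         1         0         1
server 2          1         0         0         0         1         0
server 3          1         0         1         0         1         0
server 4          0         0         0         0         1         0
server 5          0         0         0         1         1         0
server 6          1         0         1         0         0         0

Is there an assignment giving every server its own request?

The set {server 2, server 3, server 4, server 6} has only 3 neighbours ({request 1, request 3, request 5}), so by Hall's theorem at most 5 of the 6 servers can be matched.
Hence no matching covers every server.

No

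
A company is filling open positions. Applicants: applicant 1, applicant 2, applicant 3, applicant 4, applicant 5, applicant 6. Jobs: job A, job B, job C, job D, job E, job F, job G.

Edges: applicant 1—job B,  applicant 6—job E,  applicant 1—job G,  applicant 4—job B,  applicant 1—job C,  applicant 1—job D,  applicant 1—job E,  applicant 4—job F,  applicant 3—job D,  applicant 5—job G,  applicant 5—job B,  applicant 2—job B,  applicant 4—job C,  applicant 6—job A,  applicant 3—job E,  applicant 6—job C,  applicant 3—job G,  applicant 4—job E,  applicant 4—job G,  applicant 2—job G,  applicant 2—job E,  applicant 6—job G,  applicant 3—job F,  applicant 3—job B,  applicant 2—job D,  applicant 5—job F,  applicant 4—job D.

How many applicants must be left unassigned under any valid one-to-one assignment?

A valid assignment of size 6: applicant 1–job B, applicant 2–job E, applicant 3–job D, applicant 4–job F, applicant 5–job G, applicant 6–job A.
All 6 applicants are matched, so no larger matching exists.
That matches 6 of the 6, leaving 0 unmatched; no matching can do better.

0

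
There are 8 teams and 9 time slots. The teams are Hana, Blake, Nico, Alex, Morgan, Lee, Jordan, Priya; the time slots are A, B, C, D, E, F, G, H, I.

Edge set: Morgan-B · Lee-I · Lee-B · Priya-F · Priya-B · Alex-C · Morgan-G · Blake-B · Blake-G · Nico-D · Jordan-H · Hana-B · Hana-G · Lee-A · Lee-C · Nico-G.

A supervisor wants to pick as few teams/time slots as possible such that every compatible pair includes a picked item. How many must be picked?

{Nico, Alex, Lee, Jordan, Priya, B, G} is a vertex cover of size 7: every edge has an endpoint in this set.
No smaller cover exists because Hana–G, Blake–B, Nico–D, Alex–C, Lee–I, Jordan–H, Priya–F is a matching of size 7, and a cover must include an endpoint of each of these disjoint edges (König's theorem).

7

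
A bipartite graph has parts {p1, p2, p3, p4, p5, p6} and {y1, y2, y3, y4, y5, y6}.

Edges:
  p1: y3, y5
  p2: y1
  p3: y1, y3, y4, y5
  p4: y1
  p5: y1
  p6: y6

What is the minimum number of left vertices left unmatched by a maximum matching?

2

One maximum matching: p1–y5, p2–y1, p3–y3, p6–y6.
The set {p2, p4, p5} has only 1 neighbour ({y1}), so by Hall's theorem at most 4 of the 6 left vertices can be matched.
That matches 4 of the 6, leaving 2 unmatched; no matching can do better.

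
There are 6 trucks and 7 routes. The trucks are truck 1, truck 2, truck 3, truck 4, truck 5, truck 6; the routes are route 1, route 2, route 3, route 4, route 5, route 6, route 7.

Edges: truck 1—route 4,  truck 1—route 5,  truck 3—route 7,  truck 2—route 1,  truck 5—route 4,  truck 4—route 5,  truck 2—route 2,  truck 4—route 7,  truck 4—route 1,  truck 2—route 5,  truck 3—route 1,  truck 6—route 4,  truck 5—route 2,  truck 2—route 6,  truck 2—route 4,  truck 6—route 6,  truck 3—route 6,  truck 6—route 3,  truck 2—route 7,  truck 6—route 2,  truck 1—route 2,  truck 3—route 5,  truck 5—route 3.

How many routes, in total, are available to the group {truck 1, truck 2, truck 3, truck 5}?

7

The union of neighbours of {truck 1, truck 2, truck 3, truck 5} is {route 1, route 2, route 3, route 4, route 5, route 6, route 7}, which has 7 elements.
Since |N(S)| = 7 ≥ |S| = 4, Hall's condition holds for this subset.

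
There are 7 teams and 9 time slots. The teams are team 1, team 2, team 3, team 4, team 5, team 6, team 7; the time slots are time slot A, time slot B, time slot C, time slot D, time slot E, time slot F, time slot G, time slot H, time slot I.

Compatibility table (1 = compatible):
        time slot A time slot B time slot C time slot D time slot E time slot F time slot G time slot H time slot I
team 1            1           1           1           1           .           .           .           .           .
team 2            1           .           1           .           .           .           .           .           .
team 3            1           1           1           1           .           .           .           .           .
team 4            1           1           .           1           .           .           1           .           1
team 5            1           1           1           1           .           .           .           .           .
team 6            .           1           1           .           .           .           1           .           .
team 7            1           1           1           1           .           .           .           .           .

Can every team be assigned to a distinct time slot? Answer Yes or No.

No

The set {team 1, team 2, team 3, team 5, team 7} has only 4 neighbours ({time slot A, time slot B, time slot C, time slot D}), so by Hall's theorem at most 6 of the 7 teams can be matched.
Hence no matching covers every team.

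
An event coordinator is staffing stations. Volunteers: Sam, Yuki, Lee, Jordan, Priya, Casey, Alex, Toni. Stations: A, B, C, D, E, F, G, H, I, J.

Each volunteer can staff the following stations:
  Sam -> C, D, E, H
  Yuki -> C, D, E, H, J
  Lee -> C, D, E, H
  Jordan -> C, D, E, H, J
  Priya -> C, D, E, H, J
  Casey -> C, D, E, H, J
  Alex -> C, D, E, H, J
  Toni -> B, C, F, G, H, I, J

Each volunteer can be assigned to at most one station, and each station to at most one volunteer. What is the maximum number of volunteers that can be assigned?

For example, pair Sam-D, Yuki-H, Lee-C, Jordan-E, Priya-J, Toni-G.
The set {Sam, Yuki, Lee, Jordan, Priya, Casey, Alex} has only 5 neighbours ({C, D, E, H, J}), so by Hall's theorem at most 6 of the 8 volunteers can be matched.

6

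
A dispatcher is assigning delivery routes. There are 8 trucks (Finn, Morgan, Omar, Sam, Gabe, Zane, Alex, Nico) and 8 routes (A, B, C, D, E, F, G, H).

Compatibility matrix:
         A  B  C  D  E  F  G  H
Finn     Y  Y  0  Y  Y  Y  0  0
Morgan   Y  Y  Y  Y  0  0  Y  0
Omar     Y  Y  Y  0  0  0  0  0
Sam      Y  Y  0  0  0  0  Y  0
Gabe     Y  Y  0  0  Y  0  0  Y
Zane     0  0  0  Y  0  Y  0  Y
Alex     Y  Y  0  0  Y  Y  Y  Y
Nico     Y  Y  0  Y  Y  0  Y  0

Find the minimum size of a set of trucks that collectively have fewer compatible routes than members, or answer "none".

none

A matching saturating every truck exists, for instance Finn→E, Morgan→D, Omar→C, Sam→B, Gabe→H, Zane→F, Alex→A, Nico→G.
By Hall's marriage theorem, this means |N(S)| ≥ |S| for every subset S, so no violating subset exists.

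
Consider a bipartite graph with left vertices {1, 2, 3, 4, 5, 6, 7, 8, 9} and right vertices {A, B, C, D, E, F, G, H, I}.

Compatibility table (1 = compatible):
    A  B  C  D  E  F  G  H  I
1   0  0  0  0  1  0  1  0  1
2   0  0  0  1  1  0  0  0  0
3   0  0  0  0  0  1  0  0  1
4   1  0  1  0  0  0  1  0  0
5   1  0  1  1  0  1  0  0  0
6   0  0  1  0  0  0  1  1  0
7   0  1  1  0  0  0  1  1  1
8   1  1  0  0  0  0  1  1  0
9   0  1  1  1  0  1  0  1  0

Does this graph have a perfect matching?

One maximum matching: 1–E, 2–D, 3–I, 4–G, 5–F, 6–C, 7–B, 8–A, 9–H.
Every left vertex is matched, so this is a perfect matching.

Yes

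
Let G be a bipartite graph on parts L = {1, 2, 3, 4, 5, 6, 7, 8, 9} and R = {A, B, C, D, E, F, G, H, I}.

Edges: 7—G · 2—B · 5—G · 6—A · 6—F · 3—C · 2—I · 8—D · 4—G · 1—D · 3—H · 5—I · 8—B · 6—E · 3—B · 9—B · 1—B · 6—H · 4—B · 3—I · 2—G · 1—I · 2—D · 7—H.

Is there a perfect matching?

The set {1, 2, 4, 5, 8, 9} has only 4 neighbours ({B, D, G, I}), so by Hall's theorem at most 7 of the 9 left vertices can be matched.
Hence no matching covers every left vertex.

No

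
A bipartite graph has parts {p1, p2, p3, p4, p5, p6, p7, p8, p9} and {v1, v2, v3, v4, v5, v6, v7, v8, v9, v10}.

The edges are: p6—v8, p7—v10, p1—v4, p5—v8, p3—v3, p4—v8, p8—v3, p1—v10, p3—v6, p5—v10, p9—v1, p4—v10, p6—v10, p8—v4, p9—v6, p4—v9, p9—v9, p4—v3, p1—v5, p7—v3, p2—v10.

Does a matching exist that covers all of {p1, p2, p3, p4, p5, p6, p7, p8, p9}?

The set {p2, p5, p6} has only 2 neighbours ({v10, v8}), so by Hall's theorem at most 8 of the 9 left vertices can be matched.
Hence no matching covers every left vertex.

No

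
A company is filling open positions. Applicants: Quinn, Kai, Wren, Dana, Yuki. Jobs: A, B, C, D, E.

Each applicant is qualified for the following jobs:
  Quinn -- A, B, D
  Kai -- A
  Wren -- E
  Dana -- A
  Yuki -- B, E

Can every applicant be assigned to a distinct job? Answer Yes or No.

No

The set {Kai, Dana} has only 1 neighbour ({A}), so by Hall's theorem at most 4 of the 5 applicants can be matched.
Hence no matching covers every applicant.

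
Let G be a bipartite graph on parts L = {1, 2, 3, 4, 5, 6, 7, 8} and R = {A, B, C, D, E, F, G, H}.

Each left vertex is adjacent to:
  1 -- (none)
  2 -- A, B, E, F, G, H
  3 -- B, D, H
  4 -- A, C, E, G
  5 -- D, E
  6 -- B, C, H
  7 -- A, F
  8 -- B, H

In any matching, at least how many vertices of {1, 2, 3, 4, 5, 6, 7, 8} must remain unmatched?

1

A valid assignment of size 7: 2–G, 3–H, 4–E, 5–D, 6–C, 7–F, 8–B.
The set {1} has only 0 neighbours (∅), so by Hall's theorem at most 7 of the 8 left vertices can be matched.
That matches 7 of the 8, leaving 1 unmatched; no matching can do better.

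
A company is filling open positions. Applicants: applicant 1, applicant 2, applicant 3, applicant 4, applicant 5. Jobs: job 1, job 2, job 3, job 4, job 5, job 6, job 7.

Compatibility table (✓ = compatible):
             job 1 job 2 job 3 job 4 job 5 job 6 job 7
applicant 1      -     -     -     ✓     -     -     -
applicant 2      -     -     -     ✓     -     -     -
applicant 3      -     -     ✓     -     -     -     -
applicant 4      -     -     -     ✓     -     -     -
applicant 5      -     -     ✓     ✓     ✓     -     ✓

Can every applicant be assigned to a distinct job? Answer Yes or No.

The set {applicant 1, applicant 2, applicant 4} has only 1 neighbour ({job 4}), so by Hall's theorem at most 3 of the 5 applicants can be matched.
Hence no matching covers every applicant.

No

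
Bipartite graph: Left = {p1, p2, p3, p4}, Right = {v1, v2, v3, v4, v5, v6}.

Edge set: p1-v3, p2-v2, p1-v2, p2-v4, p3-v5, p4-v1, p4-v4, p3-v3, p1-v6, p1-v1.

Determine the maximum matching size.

One maximum matching: p1–v2, p2–v4, p3–v3, p4–v1.
This saturates every left vertex, so 4 is the maximum.

4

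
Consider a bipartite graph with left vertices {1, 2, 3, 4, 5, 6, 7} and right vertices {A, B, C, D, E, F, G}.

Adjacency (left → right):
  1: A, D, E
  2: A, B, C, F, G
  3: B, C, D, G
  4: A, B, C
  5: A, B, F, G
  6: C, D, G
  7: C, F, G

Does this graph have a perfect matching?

Yes

For example, pair 1→E, 2→A, 3→G, 4→C, 5→B, 6→D, 7→F.
Every left vertex is matched, so this is a perfect matching.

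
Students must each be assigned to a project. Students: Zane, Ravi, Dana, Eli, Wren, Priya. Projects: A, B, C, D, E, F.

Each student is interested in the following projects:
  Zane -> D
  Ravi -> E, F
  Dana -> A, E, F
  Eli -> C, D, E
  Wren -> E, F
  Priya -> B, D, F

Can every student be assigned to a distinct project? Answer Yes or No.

Yes

A valid assignment of size 6: Zane–D, Ravi–F, Dana–A, Eli–C, Wren–E, Priya–B.
Every student is matched, so this is a perfect matching.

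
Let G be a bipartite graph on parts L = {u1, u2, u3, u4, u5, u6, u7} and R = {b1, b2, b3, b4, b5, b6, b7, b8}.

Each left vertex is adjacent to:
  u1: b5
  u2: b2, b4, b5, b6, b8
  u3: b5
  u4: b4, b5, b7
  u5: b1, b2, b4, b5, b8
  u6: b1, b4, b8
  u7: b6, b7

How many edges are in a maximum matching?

6

A valid assignment of size 6: u1–b5, u2–b4, u4–b7, u5–b1, u6–b8, u7–b6.
The set {u1, u3} has only 1 neighbour ({b5}), so by Hall's theorem at most 6 of the 7 left vertices can be matched.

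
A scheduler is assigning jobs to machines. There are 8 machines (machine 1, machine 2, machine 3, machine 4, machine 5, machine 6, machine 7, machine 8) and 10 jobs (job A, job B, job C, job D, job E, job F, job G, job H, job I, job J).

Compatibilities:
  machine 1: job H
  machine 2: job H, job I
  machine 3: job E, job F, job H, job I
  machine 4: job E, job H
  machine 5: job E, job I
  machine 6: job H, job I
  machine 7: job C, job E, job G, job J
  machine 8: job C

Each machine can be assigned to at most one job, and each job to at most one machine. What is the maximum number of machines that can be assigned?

One maximum matching: machine 1→job H, machine 2→job I, machine 3→job F, machine 4→job E, machine 7→job J, machine 8→job C.
The set {machine 1, machine 2, machine 4, machine 5, machine 6} has only 3 neighbours ({job E, job H, job I}), so by Hall's theorem at most 6 of the 8 machines can be matched.

6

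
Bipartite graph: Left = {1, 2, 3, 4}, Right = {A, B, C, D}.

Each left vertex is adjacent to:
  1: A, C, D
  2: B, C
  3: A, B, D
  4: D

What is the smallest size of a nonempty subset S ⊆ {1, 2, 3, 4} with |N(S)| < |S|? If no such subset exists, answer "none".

none

A matching saturating every left vertex exists, for instance 1→C, 2→B, 3→A, 4→D.
By Hall's marriage theorem, this means |N(S)| ≥ |S| for every subset S, so no violating subset exists.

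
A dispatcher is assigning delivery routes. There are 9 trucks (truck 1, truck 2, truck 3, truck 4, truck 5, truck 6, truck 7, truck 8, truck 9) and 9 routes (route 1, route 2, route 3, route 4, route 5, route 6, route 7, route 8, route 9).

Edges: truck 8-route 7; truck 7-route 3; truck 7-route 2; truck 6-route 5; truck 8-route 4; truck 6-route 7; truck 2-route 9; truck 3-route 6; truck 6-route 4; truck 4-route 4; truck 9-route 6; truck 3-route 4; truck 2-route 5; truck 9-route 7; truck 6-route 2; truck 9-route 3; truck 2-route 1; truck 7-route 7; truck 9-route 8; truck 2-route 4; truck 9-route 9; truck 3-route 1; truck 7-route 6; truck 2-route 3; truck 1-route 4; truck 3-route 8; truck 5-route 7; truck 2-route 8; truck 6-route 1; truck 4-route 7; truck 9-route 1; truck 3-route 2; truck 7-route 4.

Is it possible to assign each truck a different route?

The set {truck 1, truck 4, truck 5, truck 8} has only 2 neighbours ({route 4, route 7}), so by Hall's theorem at most 7 of the 9 trucks can be matched.
Hence no matching covers every truck.

No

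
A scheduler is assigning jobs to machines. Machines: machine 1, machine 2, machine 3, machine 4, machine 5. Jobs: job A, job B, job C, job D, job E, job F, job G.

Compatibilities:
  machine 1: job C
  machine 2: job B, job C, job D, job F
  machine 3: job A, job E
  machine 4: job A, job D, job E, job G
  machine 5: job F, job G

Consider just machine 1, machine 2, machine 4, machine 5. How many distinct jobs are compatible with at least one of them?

7

The union of neighbours of {machine 1, machine 2, machine 4, machine 5} is {job A, job B, job C, job D, job E, job F, job G}, which has 7 elements.
Since |N(S)| = 7 ≥ |S| = 4, Hall's condition holds for this subset.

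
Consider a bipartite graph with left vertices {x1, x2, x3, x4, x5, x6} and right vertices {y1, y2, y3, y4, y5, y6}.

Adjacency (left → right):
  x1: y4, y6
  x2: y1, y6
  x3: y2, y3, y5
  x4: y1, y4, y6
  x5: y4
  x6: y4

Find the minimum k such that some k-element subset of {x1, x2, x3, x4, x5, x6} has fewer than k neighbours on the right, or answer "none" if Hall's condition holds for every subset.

Take S = {x5, x6}. Its neighbourhood is {y4}, so |N(S)| = 1 < |S| = 2.
No single vertex violates Hall's condition since each has at least one neighbour, so 2 is the minimum.

2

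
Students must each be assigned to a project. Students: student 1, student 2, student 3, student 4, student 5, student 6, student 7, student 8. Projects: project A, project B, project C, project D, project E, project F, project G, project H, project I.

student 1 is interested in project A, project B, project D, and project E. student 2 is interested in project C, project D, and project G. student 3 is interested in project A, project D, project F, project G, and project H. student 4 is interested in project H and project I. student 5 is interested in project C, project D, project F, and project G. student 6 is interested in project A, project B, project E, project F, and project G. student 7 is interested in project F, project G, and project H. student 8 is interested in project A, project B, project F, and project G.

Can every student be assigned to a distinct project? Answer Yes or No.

One maximum matching: student 1–project E, student 2–project D, student 3–project G, student 4–project I, student 5–project C, student 6–project F, student 7–project H, student 8–project A.
Every student is matched, so this matching saturates all of them.

Yes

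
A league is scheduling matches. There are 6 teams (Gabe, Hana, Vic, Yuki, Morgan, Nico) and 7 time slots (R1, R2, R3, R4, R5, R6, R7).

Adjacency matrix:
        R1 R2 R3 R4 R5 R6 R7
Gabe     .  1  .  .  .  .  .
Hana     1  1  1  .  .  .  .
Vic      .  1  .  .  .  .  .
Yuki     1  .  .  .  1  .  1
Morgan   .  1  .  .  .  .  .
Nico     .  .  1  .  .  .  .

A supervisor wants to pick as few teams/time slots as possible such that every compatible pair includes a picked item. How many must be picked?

4

{Hana, Yuki, Nico, R2} is a vertex cover of size 4: every edge has an endpoint in this set.
No smaller cover exists because Gabe–R2, Hana–R1, Yuki–R7, Nico–R3 is a matching of size 4, and a cover must include an endpoint of each of these disjoint edges (König's theorem).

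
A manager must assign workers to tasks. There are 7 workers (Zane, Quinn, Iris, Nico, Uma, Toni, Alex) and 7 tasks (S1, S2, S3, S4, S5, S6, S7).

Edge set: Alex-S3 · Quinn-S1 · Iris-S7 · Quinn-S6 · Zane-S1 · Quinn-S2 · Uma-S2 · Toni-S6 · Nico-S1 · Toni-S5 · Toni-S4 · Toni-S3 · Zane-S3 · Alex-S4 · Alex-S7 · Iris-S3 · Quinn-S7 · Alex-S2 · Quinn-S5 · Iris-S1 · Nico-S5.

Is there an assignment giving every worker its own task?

Yes

A valid assignment of size 7: Zane-S1, Quinn-S7, Iris-S3, Nico-S5, Uma-S2, Toni-S6, Alex-S4.
All 7 workers are covered.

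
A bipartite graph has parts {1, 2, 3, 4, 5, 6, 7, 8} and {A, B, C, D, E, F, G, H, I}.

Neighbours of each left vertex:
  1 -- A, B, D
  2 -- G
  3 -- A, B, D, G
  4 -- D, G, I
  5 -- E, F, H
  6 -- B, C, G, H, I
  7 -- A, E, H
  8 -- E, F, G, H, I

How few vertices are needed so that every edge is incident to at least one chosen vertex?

8

A maximum matching has 8 edges (e.g. 1–D, 2–G, 3–A, 4–I, 5–F, 6–B, 7–H, 8–E).
By König's theorem the minimum vertex cover has the same size. One such cover is {1, 2, 3, 4, 5, 6, 7, 8}.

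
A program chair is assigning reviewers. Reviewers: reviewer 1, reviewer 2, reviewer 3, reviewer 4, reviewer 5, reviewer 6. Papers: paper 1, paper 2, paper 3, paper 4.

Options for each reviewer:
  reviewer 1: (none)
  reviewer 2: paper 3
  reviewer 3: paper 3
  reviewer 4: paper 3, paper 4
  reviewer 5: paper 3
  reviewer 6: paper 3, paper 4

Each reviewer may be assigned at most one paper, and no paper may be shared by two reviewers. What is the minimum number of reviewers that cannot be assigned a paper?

One maximum matching: reviewer 2-paper 3, reviewer 4-paper 4.
The set {reviewer 1, reviewer 2, reviewer 3, reviewer 4, reviewer 5, reviewer 6} has only 2 neighbours ({paper 3, paper 4}), so by Hall's theorem at most 2 of the 6 reviewers can be matched.
That matches 2 of the 6, leaving 4 unmatched; no matching can do better.

4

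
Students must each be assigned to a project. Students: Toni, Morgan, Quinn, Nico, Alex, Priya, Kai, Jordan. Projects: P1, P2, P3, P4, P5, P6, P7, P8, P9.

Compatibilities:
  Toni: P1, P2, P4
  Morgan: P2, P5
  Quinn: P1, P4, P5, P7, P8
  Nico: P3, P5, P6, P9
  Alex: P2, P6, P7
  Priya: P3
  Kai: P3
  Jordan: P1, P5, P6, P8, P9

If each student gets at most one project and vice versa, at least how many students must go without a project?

One maximum matching: Toni→P4, Morgan→P5, Quinn→P8, Nico→P9, Alex→P7, Priya→P3, Jordan→P1.
The set {Priya, Kai} has only 1 neighbour ({P3}), so by Hall's theorem at most 7 of the 8 students can be matched.
That matches 7 of the 8, leaving 1 unmatched; no matching can do better.

1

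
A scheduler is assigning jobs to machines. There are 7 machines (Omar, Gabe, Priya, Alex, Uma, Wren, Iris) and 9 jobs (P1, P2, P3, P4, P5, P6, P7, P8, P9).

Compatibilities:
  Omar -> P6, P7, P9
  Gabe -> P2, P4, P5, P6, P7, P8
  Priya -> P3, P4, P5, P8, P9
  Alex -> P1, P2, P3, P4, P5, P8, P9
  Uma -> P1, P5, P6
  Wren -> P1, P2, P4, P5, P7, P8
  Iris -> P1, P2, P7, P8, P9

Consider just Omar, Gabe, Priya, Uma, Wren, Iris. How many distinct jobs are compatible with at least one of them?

9

The union of neighbours of {Omar, Gabe, Priya, Uma, Wren, Iris} is {P1, P2, P3, P4, P5, P6, P7, P8, P9}, which has 9 elements.
Since |N(S)| = 9 ≥ |S| = 6, Hall's condition holds for this subset.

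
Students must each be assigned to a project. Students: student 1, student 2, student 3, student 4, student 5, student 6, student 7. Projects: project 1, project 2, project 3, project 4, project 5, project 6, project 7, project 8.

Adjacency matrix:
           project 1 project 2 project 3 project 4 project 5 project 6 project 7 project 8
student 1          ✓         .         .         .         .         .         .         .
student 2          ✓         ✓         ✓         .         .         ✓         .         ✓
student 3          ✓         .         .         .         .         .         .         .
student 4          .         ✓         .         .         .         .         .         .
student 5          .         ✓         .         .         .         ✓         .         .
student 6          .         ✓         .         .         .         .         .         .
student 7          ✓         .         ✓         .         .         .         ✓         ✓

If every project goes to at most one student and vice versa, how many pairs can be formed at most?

5

One maximum matching: student 1→project 1, student 2→project 3, student 4→project 2, student 5→project 6, student 7→project 7.
The set {student 1, student 3, student 4, student 6} has only 2 neighbours ({project 1, project 2}), so by Hall's theorem at most 5 of the 7 students can be matched.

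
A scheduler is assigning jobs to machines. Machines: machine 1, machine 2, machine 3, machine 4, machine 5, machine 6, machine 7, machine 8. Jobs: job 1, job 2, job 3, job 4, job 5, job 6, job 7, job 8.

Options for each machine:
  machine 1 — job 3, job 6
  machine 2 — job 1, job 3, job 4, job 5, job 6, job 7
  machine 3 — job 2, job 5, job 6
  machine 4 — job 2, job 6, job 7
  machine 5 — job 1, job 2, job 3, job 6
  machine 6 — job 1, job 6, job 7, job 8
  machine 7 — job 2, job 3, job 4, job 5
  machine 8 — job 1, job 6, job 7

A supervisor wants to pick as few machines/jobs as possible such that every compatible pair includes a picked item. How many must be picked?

A maximum matching has 8 edges (e.g. machine 1–job 3, machine 2–job 7, machine 3–job 5, machine 4–job 2, machine 5–job 1, machine 6–job 8, machine 7–job 4, machine 8–job 6).
By König's theorem the minimum vertex cover has the same size. One such cover is {machine 1, machine 2, machine 3, machine 4, machine 5, machine 6, machine 7, machine 8}.

8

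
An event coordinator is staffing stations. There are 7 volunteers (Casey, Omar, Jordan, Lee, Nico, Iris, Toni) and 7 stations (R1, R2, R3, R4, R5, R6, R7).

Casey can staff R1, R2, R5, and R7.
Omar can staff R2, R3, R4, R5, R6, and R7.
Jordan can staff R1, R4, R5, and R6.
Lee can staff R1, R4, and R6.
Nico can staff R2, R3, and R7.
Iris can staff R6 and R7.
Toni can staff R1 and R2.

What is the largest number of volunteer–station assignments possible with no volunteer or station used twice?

7

For example, pair Casey→R7, Omar→R4, Jordan→R5, Lee→R1, Nico→R3, Iris→R6, Toni→R2.
This saturates every volunteer, so 7 is the maximum.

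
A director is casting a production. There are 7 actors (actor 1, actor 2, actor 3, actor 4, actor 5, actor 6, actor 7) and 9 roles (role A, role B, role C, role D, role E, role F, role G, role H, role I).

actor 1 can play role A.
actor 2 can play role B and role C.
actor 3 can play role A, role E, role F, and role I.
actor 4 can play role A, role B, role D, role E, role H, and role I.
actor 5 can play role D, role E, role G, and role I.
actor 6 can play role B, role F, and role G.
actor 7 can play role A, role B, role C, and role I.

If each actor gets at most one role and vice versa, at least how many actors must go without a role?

For example, pair actor 1→role A, actor 2→role C, actor 3→role I, actor 4→role H, actor 5→role D, actor 6→role G, actor 7→role B.
All 7 actors are matched, so no larger matching exists.
That matches 7 of the 7, leaving 0 unmatched; no matching can do better.

0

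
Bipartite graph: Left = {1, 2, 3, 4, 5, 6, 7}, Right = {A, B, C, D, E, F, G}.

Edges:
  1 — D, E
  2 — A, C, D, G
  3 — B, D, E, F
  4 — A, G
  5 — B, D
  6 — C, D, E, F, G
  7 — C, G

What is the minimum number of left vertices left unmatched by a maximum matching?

0

For example, pair 1-D, 2-G, 3-F, 4-A, 5-B, 6-E, 7-C.
All 7 left vertices are matched, so no larger matching exists.
That matches 7 of the 7, leaving 0 unmatched; no matching can do better.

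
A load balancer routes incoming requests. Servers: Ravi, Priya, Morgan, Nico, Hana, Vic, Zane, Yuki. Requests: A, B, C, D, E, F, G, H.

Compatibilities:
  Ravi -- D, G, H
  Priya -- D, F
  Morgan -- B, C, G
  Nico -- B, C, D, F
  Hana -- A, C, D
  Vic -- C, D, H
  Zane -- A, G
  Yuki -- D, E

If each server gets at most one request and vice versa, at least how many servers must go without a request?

A valid assignment of size 8: Ravi-H, Priya-D, Morgan-B, Nico-F, Hana-A, Vic-C, Zane-G, Yuki-E.
This saturates every server, so 8 is the maximum.
That matches 8 of the 8, leaving 0 unmatched; no matching can do better.

0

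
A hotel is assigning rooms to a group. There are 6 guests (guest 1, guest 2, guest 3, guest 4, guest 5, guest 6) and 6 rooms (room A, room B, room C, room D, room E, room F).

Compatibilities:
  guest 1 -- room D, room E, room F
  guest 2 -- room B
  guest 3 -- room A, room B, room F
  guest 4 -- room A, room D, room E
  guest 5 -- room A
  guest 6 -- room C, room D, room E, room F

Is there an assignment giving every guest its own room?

One maximum matching: guest 1–room E, guest 2–room B, guest 3–room F, guest 4–room D, guest 5–room A, guest 6–room C.
All 6 guests are covered.

Yes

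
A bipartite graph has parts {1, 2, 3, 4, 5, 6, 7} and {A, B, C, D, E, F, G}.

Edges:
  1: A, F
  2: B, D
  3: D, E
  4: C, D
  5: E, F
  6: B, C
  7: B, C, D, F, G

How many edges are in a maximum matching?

7

A valid assignment of size 7: 1-A, 2-D, 3-E, 4-C, 5-F, 6-B, 7-G.
All 7 left vertices are matched, so no larger matching exists.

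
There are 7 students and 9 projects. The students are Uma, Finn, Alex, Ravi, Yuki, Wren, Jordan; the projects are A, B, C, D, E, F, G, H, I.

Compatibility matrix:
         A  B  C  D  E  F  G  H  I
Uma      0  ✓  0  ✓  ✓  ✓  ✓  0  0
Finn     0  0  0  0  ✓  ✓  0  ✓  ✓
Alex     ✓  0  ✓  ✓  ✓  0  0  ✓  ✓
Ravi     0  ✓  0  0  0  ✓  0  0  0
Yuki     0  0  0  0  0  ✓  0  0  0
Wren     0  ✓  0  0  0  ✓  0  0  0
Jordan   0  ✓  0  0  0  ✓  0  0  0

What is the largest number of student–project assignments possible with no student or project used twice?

5

One maximum matching: Uma→G, Finn→H, Alex→A, Ravi→B, Yuki→F.
The set {Ravi, Yuki, Wren, Jordan} has only 2 neighbours ({B, F}), so by Hall's theorem at most 5 of the 7 students can be matched.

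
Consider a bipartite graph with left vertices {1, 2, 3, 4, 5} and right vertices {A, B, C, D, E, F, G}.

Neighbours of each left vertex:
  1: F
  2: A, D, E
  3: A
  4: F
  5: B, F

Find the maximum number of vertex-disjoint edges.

4

One maximum matching: 1→F, 2→E, 3→A, 5→B.
The set {1, 4} has only 1 neighbour ({F}), so by Hall's theorem at most 4 of the 5 left vertices can be matched.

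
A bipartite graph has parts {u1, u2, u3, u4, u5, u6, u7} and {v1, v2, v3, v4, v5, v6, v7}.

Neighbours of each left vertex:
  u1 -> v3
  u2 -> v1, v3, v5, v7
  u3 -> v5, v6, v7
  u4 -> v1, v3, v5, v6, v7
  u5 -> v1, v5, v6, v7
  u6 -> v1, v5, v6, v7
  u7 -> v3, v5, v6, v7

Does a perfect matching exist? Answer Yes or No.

The set {u1, u2, u3, u4, u5, u6, u7} has only 5 neighbours ({v1, v3, v5, v6, v7}), so by Hall's theorem at most 5 of the 7 left vertices can be matched.
Hence no matching covers every left vertex.

No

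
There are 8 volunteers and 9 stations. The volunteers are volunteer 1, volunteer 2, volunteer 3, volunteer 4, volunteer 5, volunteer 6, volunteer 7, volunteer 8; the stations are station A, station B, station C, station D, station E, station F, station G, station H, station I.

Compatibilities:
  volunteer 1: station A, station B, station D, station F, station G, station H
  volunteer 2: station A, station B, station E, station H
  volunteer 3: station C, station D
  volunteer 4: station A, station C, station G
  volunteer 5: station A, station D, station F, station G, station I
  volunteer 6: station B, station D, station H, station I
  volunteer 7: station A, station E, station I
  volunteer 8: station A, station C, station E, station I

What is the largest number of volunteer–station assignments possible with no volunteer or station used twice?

8

One maximum matching: volunteer 1-station F, volunteer 2-station H, volunteer 3-station D, volunteer 4-station C, volunteer 5-station I, volunteer 6-station B, volunteer 7-station E, volunteer 8-station A.
This saturates every volunteer, so 8 is the maximum.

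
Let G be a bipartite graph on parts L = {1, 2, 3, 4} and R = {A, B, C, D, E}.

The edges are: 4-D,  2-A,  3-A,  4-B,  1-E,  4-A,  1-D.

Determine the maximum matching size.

For example, pair 1-E, 2-A, 4-B.
The set {2, 3} has only 1 neighbour ({A}), so by Hall's theorem at most 3 of the 4 left vertices can be matched.

3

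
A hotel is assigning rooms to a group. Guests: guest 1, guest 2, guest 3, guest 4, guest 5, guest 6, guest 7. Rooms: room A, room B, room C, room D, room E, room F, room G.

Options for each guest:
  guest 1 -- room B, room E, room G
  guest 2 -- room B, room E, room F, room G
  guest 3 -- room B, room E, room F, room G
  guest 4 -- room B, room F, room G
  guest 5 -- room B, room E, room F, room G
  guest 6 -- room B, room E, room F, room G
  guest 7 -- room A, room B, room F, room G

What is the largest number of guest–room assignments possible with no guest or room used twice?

5

One maximum matching: guest 1–room B, guest 2–room E, guest 3–room F, guest 4–room G, guest 7–room A.
The set {guest 1, guest 2, guest 3, guest 4, guest 5, guest 6} has only 4 neighbours ({room B, room E, room F, room G}), so by Hall's theorem at most 5 of the 7 guests can be matched.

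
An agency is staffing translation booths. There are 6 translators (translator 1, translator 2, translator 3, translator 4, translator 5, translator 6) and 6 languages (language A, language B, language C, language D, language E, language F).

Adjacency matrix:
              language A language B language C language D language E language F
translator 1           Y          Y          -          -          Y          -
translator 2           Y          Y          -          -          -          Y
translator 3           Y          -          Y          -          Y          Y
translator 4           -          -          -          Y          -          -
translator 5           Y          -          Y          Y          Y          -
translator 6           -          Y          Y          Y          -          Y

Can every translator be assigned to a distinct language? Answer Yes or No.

A valid assignment of size 6: translator 1→language A, translator 2→language F, translator 3→language C, translator 4→language D, translator 5→language E, translator 6→language B.
Every translator is matched, so this is a perfect matching.

Yes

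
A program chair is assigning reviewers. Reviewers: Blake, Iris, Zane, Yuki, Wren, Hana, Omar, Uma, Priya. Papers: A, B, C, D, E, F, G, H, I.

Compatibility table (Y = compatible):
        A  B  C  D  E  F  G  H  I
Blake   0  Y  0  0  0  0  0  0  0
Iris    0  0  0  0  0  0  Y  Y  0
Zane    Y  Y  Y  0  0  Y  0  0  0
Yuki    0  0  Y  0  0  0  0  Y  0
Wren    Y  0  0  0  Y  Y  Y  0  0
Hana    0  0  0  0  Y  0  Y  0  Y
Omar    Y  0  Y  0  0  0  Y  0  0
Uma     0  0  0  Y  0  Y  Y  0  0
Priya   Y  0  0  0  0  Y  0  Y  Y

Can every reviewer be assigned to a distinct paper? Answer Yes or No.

Yes

A valid assignment of size 9: Blake–B, Iris–G, Zane–C, Yuki–H, Wren–E, Hana–I, Omar–A, Uma–D, Priya–F.
Every reviewer is matched, so this is a perfect matching.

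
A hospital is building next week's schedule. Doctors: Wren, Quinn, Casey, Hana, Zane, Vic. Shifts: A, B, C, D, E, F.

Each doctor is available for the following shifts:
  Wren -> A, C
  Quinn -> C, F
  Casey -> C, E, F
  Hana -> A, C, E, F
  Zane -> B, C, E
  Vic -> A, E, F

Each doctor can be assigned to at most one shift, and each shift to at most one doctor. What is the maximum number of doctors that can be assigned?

5

A valid assignment of size 5: Wren-A, Quinn-F, Casey-C, Hana-E, Zane-B.
The set {Wren, Quinn, Casey, Hana, Vic} has only 4 neighbours ({A, C, E, F}), so by Hall's theorem at most 5 of the 6 doctors can be matched.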